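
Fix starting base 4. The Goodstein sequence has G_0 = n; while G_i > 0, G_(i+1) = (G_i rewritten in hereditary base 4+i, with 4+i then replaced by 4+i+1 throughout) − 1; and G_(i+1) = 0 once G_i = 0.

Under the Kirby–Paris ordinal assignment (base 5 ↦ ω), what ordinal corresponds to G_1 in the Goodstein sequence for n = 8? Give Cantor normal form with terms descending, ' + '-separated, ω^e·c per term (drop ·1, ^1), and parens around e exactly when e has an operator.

ω + 4

G_0=8  [base 4] 2·4  →[4↦5]→  2·5 = 10  −1 ⇒ G_1=9
G_1=9  [base 5] 5 + 4  →[5↦6]→  6 + 4 = 10  −1 ⇒ G_2=9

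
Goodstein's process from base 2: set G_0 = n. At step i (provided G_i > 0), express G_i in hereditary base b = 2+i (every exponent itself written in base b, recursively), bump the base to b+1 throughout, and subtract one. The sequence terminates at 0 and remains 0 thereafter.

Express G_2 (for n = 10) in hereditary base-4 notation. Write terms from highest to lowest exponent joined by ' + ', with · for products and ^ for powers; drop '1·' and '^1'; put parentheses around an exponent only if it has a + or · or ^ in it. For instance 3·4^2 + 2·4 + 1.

G_0 = 10. HB_2(10) = 2^(2 + 1) + 2. Bump = 84. G_1 = 83.
G_1 = 83. HB_3(83) = 3^(3 + 1) + 2. Bump = 1026. G_2 = 1025.
G_2 = 1025. HB_4(1025) = 4^(4 + 1) + 1. Bump = 15626. G_3 = 15625.

4^(4 + 1) + 1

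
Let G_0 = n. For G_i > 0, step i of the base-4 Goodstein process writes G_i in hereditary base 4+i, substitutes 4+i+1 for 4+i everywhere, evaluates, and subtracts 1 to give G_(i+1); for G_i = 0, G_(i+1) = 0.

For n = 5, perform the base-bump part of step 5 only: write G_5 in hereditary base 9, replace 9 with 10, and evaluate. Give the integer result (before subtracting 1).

2

G_0 = 5. HB_4(5) = 4 + 1. Bump = 6. G_1 = 5.
G_1 = 5. HB_5(5) = 5. Bump = 6. G_2 = 5.
G_2 = 5. HB_6(5) = 5. Bump = 5. G_3 = 4.
G_3 = 4. HB_7(4) = 4. Bump = 4. G_4 = 3.
G_4 = 3. HB_8(3) = 3. Bump = 3. G_5 = 2.
G_5 = 2. HB_9(2) = 2. Bump = 2. G_6 = 1.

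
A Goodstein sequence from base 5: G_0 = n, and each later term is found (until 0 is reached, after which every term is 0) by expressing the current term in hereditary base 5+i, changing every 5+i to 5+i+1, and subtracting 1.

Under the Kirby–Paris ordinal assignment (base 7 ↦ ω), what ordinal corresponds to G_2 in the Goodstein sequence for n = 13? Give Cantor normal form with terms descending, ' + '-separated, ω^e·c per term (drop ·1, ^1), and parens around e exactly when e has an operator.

ω·2 + 1

step 0: 13 = 2·5 + 3; sub 6 for 5: 2·6 + 3; = 15; G_1 = 15−1 = 14
step 1: 14 = 2·6 + 2; sub 7 for 6: 2·7 + 2; = 16; G_2 = 16−1 = 15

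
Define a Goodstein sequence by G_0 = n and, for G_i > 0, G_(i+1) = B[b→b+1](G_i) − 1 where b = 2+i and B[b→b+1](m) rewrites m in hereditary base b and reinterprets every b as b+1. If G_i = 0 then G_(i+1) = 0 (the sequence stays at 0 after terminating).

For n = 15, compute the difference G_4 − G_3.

step 0: 15 = 2^(2 + 1) + 2^2 + 2 + 1; sub 3 for 2: 3^(3 + 1) + 3^3 + 3 + 1; = 112; G_1 = 112−1 = 111
step 1: 111 = 3^(3 + 1) + 3^3 + 3; sub 4 for 3: 4^(4 + 1) + 4^4 + 4; = 1284; G_2 = 1284−1 = 1283
step 2: 1283 = 4^(4 + 1) + 4^4 + 3; sub 5 for 4: 5^(5 + 1) + 5^5 + 3; = 18753; G_3 = 18753−1 = 18752
step 3: 18752 = 5^(5 + 1) + 5^5 + 2; sub 6 for 5: 6^(6 + 1) + 6^6 + 2; = 326594; G_4 = 326594−1 = 326593

307841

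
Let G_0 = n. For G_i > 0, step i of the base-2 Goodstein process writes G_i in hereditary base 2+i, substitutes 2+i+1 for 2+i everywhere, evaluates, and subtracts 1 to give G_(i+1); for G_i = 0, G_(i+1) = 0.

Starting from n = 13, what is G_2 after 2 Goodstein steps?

1279

base 2: 13 = 2^(2 + 1) + 2^2 + 1; at 3: 3^(3 + 1) + 3^3 + 1 = 109; next = 108
base 3: 108 = 3^(3 + 1) + 3^3; at 4: 4^(4 + 1) + 4^4 = 1280; next = 1279
base 4: 1279 = 4^(4 + 1) + 3·4^3 + 3·4^2 + 3·4 + 3; at 5: 5^(5 + 1) + 3·5^3 + 3·5^2 + 3·5 + 3 = 16093; next = 16092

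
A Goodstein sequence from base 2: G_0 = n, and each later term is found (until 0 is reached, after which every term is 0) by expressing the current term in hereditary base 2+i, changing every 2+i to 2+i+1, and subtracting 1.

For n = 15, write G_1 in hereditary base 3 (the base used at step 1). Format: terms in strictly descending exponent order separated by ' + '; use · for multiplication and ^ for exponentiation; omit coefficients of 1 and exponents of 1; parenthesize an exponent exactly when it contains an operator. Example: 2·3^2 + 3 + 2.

3^(3 + 1) + 3^3 + 3

G_0=15  [base 2] 2^(2 + 1) + 2^2 + 2 + 1  →[2↦3]→  3^(3 + 1) + 3^3 + 3 + 1 = 112  −1 ⇒ G_1=111
G_1=111  [base 3] 3^(3 + 1) + 3^3 + 3  →[3↦4]→  4^(4 + 1) + 4^4 + 4 = 1284  −1 ⇒ G_2=1283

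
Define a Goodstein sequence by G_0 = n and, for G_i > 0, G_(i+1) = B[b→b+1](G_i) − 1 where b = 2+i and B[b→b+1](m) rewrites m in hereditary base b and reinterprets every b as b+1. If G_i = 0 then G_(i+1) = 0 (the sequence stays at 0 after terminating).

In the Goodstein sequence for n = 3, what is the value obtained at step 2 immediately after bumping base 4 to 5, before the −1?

step 0: 3 = 2 + 1; sub 3 for 2: 3 + 1; = 4; G_1 = 4−1 = 3
step 1: 3 = 3; sub 4 for 3: 4; = 4; G_2 = 4−1 = 3
step 2: 3 = 3; sub 5 for 4: 3; = 3; G_3 = 3−1 = 2

3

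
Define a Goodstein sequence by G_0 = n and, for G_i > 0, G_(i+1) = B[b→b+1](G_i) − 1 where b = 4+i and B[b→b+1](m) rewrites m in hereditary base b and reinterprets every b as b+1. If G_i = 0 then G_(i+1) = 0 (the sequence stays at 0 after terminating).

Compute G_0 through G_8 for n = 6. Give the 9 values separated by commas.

6, 6, 6, 6, 5, 4, 3, 2, 1

6 —HB4→ 4 + 2 —bump→ 5 + 2 = 7 —(−1)→ 6
6 —HB5→ 5 + 1 —bump→ 6 + 1 = 7 —(−1)→ 6
6 —HB6→ 6 —bump→ 7 = 7 —(−1)→ 6
6 —HB7→ 6 —bump→ 6 = 6 —(−1)→ 5
5 —HB8→ 5 —bump→ 5 = 5 —(−1)→ 4
4 —HB9→ 4 —bump→ 4 = 4 —(−1)→ 3
3 —HB10→ 3 —bump→ 3 = 3 —(−1)→ 2
2 —HB11→ 2 —bump→ 2 = 2 —(−1)→ 1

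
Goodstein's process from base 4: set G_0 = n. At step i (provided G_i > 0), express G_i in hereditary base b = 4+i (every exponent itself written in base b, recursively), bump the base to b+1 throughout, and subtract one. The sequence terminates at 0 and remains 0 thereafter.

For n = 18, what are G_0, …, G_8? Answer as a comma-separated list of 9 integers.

step 0: 18 = 4^2 + 2; sub 5 for 4: 5^2 + 2; = 27; G_1 = 27−1 = 26
step 1: 26 = 5^2 + 1; sub 6 for 5: 6^2 + 1; = 37; G_2 = 37−1 = 36
step 2: 36 = 6^2; sub 7 for 6: 7^2; = 49; G_3 = 49−1 = 48
step 3: 48 = 6·7 + 6; sub 8 for 7: 6·8 + 6; = 54; G_4 = 54−1 = 53
step 4: 53 = 6·8 + 5; sub 9 for 8: 6·9 + 5; = 59; G_5 = 59−1 = 58
step 5: 58 = 6·9 + 4; sub 10 for 9: 6·10 + 4; = 64; G_6 = 64−1 = 63
step 6: 63 = 6·10 + 3; sub 11 for 10: 6·11 + 3; = 69; G_7 = 69−1 = 68
step 7: 68 = 6·11 + 2; sub 12 for 11: 6·12 + 2; = 74; G_8 = 74−1 = 73

18, 26, 36, 48, 53, 58, 63, 68, 73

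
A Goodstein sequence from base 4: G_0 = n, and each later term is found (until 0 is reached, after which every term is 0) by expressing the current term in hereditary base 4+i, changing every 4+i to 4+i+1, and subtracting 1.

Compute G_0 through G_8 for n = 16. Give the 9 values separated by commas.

[0] 16 ≡ 4^2 (base 4). Lift 5: 25. −1: 24.
[1] 24 ≡ 4·5 + 4 (base 5). Lift 6: 28. −1: 27.
[2] 27 ≡ 4·6 + 3 (base 6). Lift 7: 31. −1: 30.
[3] 30 ≡ 4·7 + 2 (base 7). Lift 8: 34. −1: 33.
[4] 33 ≡ 4·8 + 1 (base 8). Lift 9: 37. −1: 36.
[5] 36 ≡ 4·9 (base 9). Lift 10: 40. −1: 39.
[6] 39 ≡ 3·10 + 9 (base 10). Lift 11: 42. −1: 41.
[7] 41 ≡ 3·11 + 8 (base 11). Lift 12: 44. −1: 43.

16, 24, 27, 30, 33, 36, 39, 41, 43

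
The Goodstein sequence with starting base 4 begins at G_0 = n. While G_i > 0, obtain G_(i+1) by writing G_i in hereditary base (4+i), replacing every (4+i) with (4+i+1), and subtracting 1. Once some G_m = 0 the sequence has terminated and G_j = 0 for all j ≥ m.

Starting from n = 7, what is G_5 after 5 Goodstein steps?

6

base 4: 7 = 4 + 3; at 5: 5 + 3 = 8; next = 7
base 5: 7 = 5 + 2; at 6: 6 + 2 = 8; next = 7
base 6: 7 = 6 + 1; at 7: 7 + 1 = 8; next = 7
base 7: 7 = 7; at 8: 8 = 8; next = 7
base 8: 7 = 7; at 9: 7 = 7; next = 6
base 9: 6 = 6; at 10: 6 = 6; next = 5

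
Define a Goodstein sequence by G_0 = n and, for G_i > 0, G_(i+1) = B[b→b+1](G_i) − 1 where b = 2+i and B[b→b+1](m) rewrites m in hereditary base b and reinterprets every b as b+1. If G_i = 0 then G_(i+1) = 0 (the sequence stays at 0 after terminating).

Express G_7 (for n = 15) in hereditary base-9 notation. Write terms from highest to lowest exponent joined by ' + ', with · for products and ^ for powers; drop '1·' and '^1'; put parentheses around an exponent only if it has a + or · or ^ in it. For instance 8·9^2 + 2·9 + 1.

9^(9 + 1) + 7·9^7 + 7·9^6 + 7·9^5 + 7·9^4 + 7·9^3 + 7·9^2 + 7·9 + 6

[0] 15 ≡ 2^(2 + 1) + 2^2 + 2 + 1 (base 2). Lift 3: 112. −1: 111.
[1] 111 ≡ 3^(3 + 1) + 3^3 + 3 (base 3). Lift 4: 1284. −1: 1283.
[2] 1283 ≡ 4^(4 + 1) + 4^4 + 3 (base 4). Lift 5: 18753. −1: 18752.
[3] 18752 ≡ 5^(5 + 1) + 5^5 + 2 (base 5). Lift 6: 326594. −1: 326593.
[4] 326593 ≡ 6^(6 + 1) + 6^6 + 1 (base 6). Lift 7: 6588345. −1: 6588344.
[5] 6588344 ≡ 7^(7 + 1) + 7^7 (base 7). Lift 8: 150994944. −1: 150994943.
[6] 150994943 ≡ 8^(8 + 1) + 7·8^7 + 7·8^6 + 7·8^5 + 7·8^4 + 7·8^3 + 7·8^2 + 7·8 + 7 (base 8). Lift 9: 3524450281. −1: 3524450280.
[7] 3524450280 ≡ 9^(9 + 1) + 7·9^7 + 7·9^6 + 7·9^5 + 7·9^4 + 7·9^3 + 7·9^2 + 7·9 + 6 (base 9). Lift 10: 100077777776. −1: 100077777775.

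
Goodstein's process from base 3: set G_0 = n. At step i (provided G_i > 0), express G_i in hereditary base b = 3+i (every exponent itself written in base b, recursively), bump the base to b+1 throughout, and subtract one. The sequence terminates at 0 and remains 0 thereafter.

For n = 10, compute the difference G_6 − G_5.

base 3: 10 = 3^2 + 1; at 4: 4^2 + 1 = 17; next = 16
base 4: 16 = 4^2; at 5: 5^2 = 25; next = 24
base 5: 24 = 4·5 + 4; at 6: 4·6 + 4 = 28; next = 27
base 6: 27 = 4·6 + 3; at 7: 4·7 + 3 = 31; next = 30
base 7: 30 = 4·7 + 2; at 8: 4·8 + 2 = 34; next = 33
base 8: 33 = 4·8 + 1; at 9: 4·9 + 1 = 37; next = 36

3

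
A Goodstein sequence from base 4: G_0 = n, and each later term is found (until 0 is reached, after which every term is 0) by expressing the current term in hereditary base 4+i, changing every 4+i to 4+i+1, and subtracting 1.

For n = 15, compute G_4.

23

G_0=15  [base 4] 3·4 + 3  →[4↦5]→  3·5 + 3 = 18  −1 ⇒ G_1=17
G_1=17  [base 5] 3·5 + 2  →[5↦6]→  3·6 + 2 = 20  −1 ⇒ G_2=19
G_2=19  [base 6] 3·6 + 1  →[6↦7]→  3·7 + 1 = 22  −1 ⇒ G_3=21
G_3=21  [base 7] 3·7  →[7↦8]→  3·8 = 24  −1 ⇒ G_4=23
G_4=23  [base 8] 2·8 + 7  →[8↦9]→  2·9 + 7 = 25  −1 ⇒ G_5=24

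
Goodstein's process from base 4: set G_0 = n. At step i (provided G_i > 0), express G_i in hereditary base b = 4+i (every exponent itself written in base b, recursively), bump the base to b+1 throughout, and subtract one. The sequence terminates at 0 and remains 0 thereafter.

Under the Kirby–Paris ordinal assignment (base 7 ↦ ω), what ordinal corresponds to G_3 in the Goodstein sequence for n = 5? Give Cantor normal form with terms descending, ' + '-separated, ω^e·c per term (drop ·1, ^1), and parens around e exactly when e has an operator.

4

(0) 5|_4 = 4 + 1 ↦ 5 + 1|_5 = 6 ⇒ 5
(1) 5|_5 = 5 ↦ 6|_6 = 6 ⇒ 5
(2) 5|_6 = 5 ↦ 5|_7 = 5 ⇒ 4
(3) 4|_7 = 4 ↦ 4|_8 = 4 ⇒ 3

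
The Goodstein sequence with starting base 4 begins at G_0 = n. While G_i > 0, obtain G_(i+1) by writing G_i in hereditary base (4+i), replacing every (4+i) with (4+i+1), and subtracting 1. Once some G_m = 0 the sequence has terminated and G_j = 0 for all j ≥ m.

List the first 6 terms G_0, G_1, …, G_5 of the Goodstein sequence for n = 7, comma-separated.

G_0=7  [base 4] 4 + 3  →[4↦5]→  5 + 3 = 8  −1 ⇒ G_1=7
G_1=7  [base 5] 5 + 2  →[5↦6]→  6 + 2 = 8  −1 ⇒ G_2=7
G_2=7  [base 6] 6 + 1  →[6↦7]→  7 + 1 = 8  −1 ⇒ G_3=7
G_3=7  [base 7] 7  →[7↦8]→  8 = 8  −1 ⇒ G_4=7
G_4=7  [base 8] 7  →[8↦9]→  7 = 7  −1 ⇒ G_5=6

7, 7, 7, 7, 7, 6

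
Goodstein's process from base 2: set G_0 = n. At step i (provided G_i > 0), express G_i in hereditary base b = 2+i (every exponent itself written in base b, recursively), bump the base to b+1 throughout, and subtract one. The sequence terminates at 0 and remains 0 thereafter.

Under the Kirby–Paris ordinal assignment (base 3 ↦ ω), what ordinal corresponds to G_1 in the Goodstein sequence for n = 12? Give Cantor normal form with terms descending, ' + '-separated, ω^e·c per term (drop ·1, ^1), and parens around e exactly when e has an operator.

ω^(ω + 1) + ω^2·2 + ω·2 + 2

(0) 12|_2 = 2^(2 + 1) + 2^2 ↦ 3^(3 + 1) + 3^3|_3 = 108 ⇒ 107
(1) 107|_3 = 3^(3 + 1) + 2·3^2 + 2·3 + 2 ↦ 4^(4 + 1) + 2·4^2 + 2·4 + 2|_4 = 1066 ⇒ 1065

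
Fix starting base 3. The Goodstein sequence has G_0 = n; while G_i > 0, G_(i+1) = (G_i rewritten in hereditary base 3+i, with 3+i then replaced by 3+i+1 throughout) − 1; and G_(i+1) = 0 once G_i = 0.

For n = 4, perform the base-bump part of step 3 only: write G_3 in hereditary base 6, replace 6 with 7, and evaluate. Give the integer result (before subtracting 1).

3

[0] 4 ≡ 3 + 1 (base 3). Lift 4: 5. −1: 4.
[1] 4 ≡ 4 (base 4). Lift 5: 5. −1: 4.
[2] 4 ≡ 4 (base 5). Lift 6: 4. −1: 3.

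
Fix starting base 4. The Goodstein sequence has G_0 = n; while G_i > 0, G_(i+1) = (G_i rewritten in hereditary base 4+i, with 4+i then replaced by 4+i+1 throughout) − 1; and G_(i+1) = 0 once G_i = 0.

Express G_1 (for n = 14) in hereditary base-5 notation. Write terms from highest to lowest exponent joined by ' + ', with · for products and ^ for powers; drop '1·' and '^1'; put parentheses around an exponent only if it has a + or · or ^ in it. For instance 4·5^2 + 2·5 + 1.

G_0=14  [base 4] 3·4 + 2  →[4↦5]→  3·5 + 2 = 17  −1 ⇒ G_1=16
G_1=16  [base 5] 3·5 + 1  →[5↦6]→  3·6 + 1 = 19  −1 ⇒ G_2=18

3·5 + 1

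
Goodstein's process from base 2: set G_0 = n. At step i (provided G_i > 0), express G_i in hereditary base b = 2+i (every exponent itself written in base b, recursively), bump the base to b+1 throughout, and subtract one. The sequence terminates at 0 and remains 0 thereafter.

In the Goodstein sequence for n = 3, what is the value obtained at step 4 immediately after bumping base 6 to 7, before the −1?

3 —HB2→ 2 + 1 —bump→ 3 + 1 = 4 —(−1)→ 3
3 —HB3→ 3 —bump→ 4 = 4 —(−1)→ 3
3 —HB4→ 3 —bump→ 3 = 3 —(−1)→ 2
2 —HB5→ 2 —bump→ 2 = 2 —(−1)→ 1

1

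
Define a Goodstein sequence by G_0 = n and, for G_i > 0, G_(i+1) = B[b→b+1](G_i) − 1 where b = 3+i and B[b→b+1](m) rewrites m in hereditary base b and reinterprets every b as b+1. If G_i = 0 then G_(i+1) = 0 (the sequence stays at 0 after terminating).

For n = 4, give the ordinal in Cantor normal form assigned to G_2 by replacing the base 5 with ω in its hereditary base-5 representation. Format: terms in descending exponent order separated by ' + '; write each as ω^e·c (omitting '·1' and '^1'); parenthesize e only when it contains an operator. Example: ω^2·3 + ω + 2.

4

G_0 = 4. HB_3(4) = 3 + 1. Bump = 5. G_1 = 4.
G_1 = 4. HB_4(4) = 4. Bump = 5. G_2 = 4.
G_2 = 4. HB_5(4) = 4. Bump = 4. G_3 = 3.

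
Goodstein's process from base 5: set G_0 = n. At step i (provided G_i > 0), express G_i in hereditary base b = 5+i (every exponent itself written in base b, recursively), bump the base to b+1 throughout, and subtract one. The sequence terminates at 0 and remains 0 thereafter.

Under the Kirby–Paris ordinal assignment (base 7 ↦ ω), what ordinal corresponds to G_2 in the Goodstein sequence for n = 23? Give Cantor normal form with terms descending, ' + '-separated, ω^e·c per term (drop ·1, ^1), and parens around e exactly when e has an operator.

ω·4 + 1

G_0=23  [base 5] 4·5 + 3  →[5↦6]→  4·6 + 3 = 27  −1 ⇒ G_1=26
G_1=26  [base 6] 4·6 + 2  →[6↦7]→  4·7 + 2 = 30  −1 ⇒ G_2=29
G_2=29  [base 7] 4·7 + 1  →[7↦8]→  4·8 + 1 = 33  −1 ⇒ G_3=32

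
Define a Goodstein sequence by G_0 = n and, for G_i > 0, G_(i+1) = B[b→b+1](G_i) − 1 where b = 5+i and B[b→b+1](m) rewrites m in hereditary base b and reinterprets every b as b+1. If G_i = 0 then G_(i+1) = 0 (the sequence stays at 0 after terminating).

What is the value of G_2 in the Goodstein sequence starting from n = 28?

50

[0] 28 ≡ 5^2 + 3 (base 5). Lift 6: 39. −1: 38.
[1] 38 ≡ 6^2 + 2 (base 6). Lift 7: 51. −1: 50.
[2] 50 ≡ 7^2 + 1 (base 7). Lift 8: 65. −1: 64.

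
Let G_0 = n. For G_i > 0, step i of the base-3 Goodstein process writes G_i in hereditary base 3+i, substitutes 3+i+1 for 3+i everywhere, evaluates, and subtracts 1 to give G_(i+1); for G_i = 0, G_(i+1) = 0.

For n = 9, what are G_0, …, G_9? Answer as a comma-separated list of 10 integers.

9, 15, 17, 19, 21, 23, 24, 25, 26, 27

9 —HB3→ 3^2 —bump→ 4^2 = 16 —(−1)→ 15
15 —HB4→ 3·4 + 3 —bump→ 3·5 + 3 = 18 —(−1)→ 17
17 —HB5→ 3·5 + 2 —bump→ 3·6 + 2 = 20 —(−1)→ 19
19 —HB6→ 3·6 + 1 —bump→ 3·7 + 1 = 22 —(−1)→ 21
21 —HB7→ 3·7 —bump→ 3·8 = 24 —(−1)→ 23
23 —HB8→ 2·8 + 7 —bump→ 2·9 + 7 = 25 —(−1)→ 24
24 —HB9→ 2·9 + 6 —bump→ 2·10 + 6 = 26 —(−1)→ 25
25 —HB10→ 2·10 + 5 —bump→ 2·11 + 5 = 27 —(−1)→ 26
26 —HB11→ 2·11 + 4 —bump→ 2·12 + 4 = 28 —(−1)→ 27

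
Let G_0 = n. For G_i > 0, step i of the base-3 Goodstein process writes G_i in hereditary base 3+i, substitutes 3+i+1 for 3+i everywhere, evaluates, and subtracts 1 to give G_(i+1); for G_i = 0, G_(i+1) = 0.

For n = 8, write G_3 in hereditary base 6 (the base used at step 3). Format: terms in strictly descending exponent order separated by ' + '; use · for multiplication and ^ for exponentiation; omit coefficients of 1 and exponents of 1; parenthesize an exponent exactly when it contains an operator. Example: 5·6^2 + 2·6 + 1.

6 + 5

G_0=8  [base 3] 2·3 + 2  →[3↦4]→  2·4 + 2 = 10  −1 ⇒ G_1=9
G_1=9  [base 4] 2·4 + 1  →[4↦5]→  2·5 + 1 = 11  −1 ⇒ G_2=10
G_2=10  [base 5] 2·5  →[5↦6]→  2·6 = 12  −1 ⇒ G_3=11
G_3=11  [base 6] 6 + 5  →[6↦7]→  7 + 5 = 12  −1 ⇒ G_4=11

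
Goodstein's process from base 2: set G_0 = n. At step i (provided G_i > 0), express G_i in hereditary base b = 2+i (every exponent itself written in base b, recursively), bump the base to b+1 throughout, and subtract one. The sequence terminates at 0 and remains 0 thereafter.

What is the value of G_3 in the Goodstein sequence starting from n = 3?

2

G_0=3  [base 2] 2 + 1  →[2↦3]→  3 + 1 = 4  −1 ⇒ G_1=3
G_1=3  [base 3] 3  →[3↦4]→  4 = 4  −1 ⇒ G_2=3
G_2=3  [base 4] 3  →[4↦5]→  3 = 3  −1 ⇒ G_3=2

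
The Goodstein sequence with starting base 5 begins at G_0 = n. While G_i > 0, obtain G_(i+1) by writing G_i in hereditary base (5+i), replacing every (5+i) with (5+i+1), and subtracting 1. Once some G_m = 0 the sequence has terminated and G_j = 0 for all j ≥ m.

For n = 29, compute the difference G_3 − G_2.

G_0 = 29. HB_5(29) = 5^2 + 4. Bump = 40. G_1 = 39.
G_1 = 39. HB_6(39) = 6^2 + 3. Bump = 52. G_2 = 51.
G_2 = 51. HB_7(51) = 7^2 + 2. Bump = 66. G_3 = 65.

14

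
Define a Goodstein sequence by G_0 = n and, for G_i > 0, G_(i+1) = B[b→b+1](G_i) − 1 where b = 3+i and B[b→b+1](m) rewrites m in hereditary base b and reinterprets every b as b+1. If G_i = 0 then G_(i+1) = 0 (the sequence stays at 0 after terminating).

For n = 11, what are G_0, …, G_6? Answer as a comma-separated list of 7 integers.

11, 17, 25, 35, 39, 43, 47

base 3: 11 = 3^2 + 2; at 4: 4^2 + 2 = 18; next = 17
base 4: 17 = 4^2 + 1; at 5: 5^2 + 1 = 26; next = 25
base 5: 25 = 5^2; at 6: 6^2 = 36; next = 35
base 6: 35 = 5·6 + 5; at 7: 5·7 + 5 = 40; next = 39
base 7: 39 = 5·7 + 4; at 8: 5·8 + 4 = 44; next = 43
base 8: 43 = 5·8 + 3; at 9: 5·9 + 3 = 48; next = 47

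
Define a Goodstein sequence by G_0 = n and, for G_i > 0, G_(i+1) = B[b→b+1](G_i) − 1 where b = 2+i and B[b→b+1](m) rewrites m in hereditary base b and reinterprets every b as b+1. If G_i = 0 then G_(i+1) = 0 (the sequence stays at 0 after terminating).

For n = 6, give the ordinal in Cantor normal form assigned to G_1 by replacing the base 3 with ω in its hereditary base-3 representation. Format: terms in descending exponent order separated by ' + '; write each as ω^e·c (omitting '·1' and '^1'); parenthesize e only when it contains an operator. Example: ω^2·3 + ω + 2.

ω^ω + 2

base 2: 6 = 2^2 + 2; at 3: 3^3 + 3 = 30; next = 29
base 3: 29 = 3^3 + 2; at 4: 4^4 + 2 = 258; next = 257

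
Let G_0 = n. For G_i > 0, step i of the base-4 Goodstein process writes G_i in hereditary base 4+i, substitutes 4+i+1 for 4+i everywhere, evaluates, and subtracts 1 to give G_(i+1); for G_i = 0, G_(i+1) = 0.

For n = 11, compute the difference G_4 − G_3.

1

G_0=11  [base 4] 2·4 + 3  →[4↦5]→  2·5 + 3 = 13  −1 ⇒ G_1=12
G_1=12  [base 5] 2·5 + 2  →[5↦6]→  2·6 + 2 = 14  −1 ⇒ G_2=13
G_2=13  [base 6] 2·6 + 1  →[6↦7]→  2·7 + 1 = 15  −1 ⇒ G_3=14
G_3=14  [base 7] 2·7  →[7↦8]→  2·8 = 16  −1 ⇒ G_4=15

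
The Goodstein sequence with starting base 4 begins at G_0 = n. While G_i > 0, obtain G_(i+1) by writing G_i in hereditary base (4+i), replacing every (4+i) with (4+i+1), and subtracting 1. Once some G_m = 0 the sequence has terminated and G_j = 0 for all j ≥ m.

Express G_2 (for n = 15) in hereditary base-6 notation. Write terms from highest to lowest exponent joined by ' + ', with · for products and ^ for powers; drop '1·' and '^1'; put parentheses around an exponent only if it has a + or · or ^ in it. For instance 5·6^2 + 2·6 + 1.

3·6 + 1

i=0: 15 = 3·4 + 3 (b=4); 4→5: 3·5 + 3 = 18; 18−1 = 17
i=1: 17 = 3·5 + 2 (b=5); 5→6: 3·6 + 2 = 20; 20−1 = 19
i=2: 19 = 3·6 + 1 (b=6); 6→7: 3·7 + 1 = 22; 22−1 = 21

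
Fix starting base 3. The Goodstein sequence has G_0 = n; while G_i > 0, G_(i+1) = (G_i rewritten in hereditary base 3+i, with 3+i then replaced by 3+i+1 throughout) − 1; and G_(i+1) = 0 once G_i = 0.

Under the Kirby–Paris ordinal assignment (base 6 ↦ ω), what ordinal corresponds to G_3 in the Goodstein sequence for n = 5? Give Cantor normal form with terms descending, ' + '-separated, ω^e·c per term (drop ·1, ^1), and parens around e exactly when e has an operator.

[0] 5 ≡ 3 + 2 (base 3). Lift 4: 6. −1: 5.
[1] 5 ≡ 4 + 1 (base 4). Lift 5: 6. −1: 5.
[2] 5 ≡ 5 (base 5). Lift 6: 6. −1: 5.
[3] 5 ≡ 5 (base 6). Lift 7: 5. −1: 4.

5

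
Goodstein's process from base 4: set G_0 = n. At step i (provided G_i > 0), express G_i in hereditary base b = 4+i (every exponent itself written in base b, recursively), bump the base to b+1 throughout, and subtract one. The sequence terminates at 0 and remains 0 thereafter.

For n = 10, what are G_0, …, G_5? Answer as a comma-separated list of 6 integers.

10, 11, 12, 13, 13, 13

G_0=10  [base 4] 2·4 + 2  →[4↦5]→  2·5 + 2 = 12  −1 ⇒ G_1=11
G_1=11  [base 5] 2·5 + 1  →[5↦6]→  2·6 + 1 = 13  −1 ⇒ G_2=12
G_2=12  [base 6] 2·6  →[6↦7]→  2·7 = 14  −1 ⇒ G_3=13
G_3=13  [base 7] 7 + 6  →[7↦8]→  8 + 6 = 14  −1 ⇒ G_4=13
G_4=13  [base 8] 8 + 5  →[8↦9]→  9 + 5 = 14  −1 ⇒ G_5=13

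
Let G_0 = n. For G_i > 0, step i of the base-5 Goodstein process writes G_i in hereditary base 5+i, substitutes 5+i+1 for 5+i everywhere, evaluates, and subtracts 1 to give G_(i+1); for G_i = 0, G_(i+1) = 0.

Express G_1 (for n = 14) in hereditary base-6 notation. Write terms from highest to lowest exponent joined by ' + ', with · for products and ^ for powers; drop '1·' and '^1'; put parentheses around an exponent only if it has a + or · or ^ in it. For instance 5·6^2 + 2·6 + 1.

2·6 + 3

14 —HB5→ 2·5 + 4 —bump→ 2·6 + 4 = 16 —(−1)→ 15
15 —HB6→ 2·6 + 3 —bump→ 2·7 + 3 = 17 —(−1)→ 16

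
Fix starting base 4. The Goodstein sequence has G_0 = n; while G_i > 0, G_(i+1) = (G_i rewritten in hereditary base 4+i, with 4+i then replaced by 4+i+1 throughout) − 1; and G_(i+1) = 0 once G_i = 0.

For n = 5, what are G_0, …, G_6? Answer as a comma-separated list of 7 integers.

[0] 5 ≡ 4 + 1 (base 4). Lift 5: 6. −1: 5.
[1] 5 ≡ 5 (base 5). Lift 6: 6. −1: 5.
[2] 5 ≡ 5 (base 6). Lift 7: 5. −1: 4.
[3] 4 ≡ 4 (base 7). Lift 8: 4. −1: 3.
[4] 3 ≡ 3 (base 8). Lift 9: 3. −1: 2.
[5] 2 ≡ 2 (base 9). Lift 10: 2. −1: 1.

5, 5, 5, 4, 3, 2, 1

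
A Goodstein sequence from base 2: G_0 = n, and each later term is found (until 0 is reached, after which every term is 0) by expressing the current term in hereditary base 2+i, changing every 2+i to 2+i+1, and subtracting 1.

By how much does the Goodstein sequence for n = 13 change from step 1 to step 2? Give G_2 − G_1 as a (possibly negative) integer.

G_0 = 13. HB_2(13) = 2^(2 + 1) + 2^2 + 1. Bump = 109. G_1 = 108.
G_1 = 108. HB_3(108) = 3^(3 + 1) + 3^3. Bump = 1280. G_2 = 1279.

1171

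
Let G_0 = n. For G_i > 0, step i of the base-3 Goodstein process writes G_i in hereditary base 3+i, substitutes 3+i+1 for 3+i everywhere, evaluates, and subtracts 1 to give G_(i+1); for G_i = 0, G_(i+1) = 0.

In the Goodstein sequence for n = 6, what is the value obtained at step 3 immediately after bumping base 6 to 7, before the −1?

8

G_0 = 6. HB_3(6) = 2·3. Bump = 8. G_1 = 7.
G_1 = 7. HB_4(7) = 4 + 3. Bump = 8. G_2 = 7.
G_2 = 7. HB_5(7) = 5 + 2. Bump = 8. G_3 = 7.
G_3 = 7. HB_6(7) = 6 + 1. Bump = 8. G_4 = 7.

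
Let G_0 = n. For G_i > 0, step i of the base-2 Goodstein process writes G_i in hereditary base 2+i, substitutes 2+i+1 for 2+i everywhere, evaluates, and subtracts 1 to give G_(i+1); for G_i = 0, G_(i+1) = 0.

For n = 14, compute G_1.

14 —HB2→ 2^(2 + 1) + 2^2 + 2 —bump→ 3^(3 + 1) + 3^3 + 3 = 111 —(−1)→ 110
110 —HB3→ 3^(3 + 1) + 3^3 + 2 —bump→ 4^(4 + 1) + 4^4 + 2 = 1282 —(−1)→ 1281

110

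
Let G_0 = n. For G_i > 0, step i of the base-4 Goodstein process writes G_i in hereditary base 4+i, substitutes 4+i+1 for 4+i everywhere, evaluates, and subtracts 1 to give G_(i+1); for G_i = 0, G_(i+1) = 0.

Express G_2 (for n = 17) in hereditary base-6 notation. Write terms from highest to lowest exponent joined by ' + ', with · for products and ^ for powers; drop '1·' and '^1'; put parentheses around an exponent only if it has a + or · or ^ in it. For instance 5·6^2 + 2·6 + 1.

i=0: 17 = 4^2 + 1 (b=4); 4→5: 5^2 + 1 = 26; 26−1 = 25
i=1: 25 = 5^2 (b=5); 5→6: 6^2 = 36; 36−1 = 35
i=2: 35 = 5·6 + 5 (b=6); 6→7: 5·7 + 5 = 40; 40−1 = 39

5·6 + 5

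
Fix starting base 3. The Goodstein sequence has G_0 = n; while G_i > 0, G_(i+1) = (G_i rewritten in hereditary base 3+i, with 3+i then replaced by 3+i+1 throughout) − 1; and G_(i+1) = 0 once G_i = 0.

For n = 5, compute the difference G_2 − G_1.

G_0 = 5. HB_3(5) = 3 + 2. Bump = 6. G_1 = 5.
G_1 = 5. HB_4(5) = 4 + 1. Bump = 6. G_2 = 5.

0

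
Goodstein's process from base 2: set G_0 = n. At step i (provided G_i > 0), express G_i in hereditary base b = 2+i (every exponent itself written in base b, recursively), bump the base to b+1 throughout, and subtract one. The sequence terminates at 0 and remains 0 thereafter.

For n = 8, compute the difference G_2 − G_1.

473

step 0: 8 = 2^(2 + 1); sub 3 for 2: 3^(3 + 1); = 81; G_1 = 81−1 = 80
step 1: 80 = 2·3^3 + 2·3^2 + 2·3 + 2; sub 4 for 3: 2·4^4 + 2·4^2 + 2·4 + 2; = 554; G_2 = 554−1 = 553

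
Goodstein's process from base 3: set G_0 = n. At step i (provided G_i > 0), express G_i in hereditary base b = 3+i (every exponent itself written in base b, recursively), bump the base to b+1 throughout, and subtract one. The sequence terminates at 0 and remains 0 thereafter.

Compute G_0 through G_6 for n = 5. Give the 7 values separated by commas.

(0) 5|_3 = 3 + 2 ↦ 4 + 2|_4 = 6 ⇒ 5
(1) 5|_4 = 4 + 1 ↦ 5 + 1|_5 = 6 ⇒ 5
(2) 5|_5 = 5 ↦ 6|_6 = 6 ⇒ 5
(3) 5|_6 = 5 ↦ 5|_7 = 5 ⇒ 4
(4) 4|_7 = 4 ↦ 4|_8 = 4 ⇒ 3
(5) 3|_8 = 3 ↦ 3|_9 = 3 ⇒ 2

5, 5, 5, 5, 4, 3, 2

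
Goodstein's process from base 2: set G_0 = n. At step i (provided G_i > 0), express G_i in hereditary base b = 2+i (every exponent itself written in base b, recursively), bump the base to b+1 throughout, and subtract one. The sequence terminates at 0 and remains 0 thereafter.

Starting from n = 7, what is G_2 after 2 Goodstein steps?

259

(0) 7|_2 = 2^2 + 2 + 1 ↦ 3^3 + 3 + 1|_3 = 31 ⇒ 30
(1) 30|_3 = 3^3 + 3 ↦ 4^4 + 4|_4 = 260 ⇒ 259
(2) 259|_4 = 4^4 + 3 ↦ 5^5 + 3|_5 = 3128 ⇒ 3127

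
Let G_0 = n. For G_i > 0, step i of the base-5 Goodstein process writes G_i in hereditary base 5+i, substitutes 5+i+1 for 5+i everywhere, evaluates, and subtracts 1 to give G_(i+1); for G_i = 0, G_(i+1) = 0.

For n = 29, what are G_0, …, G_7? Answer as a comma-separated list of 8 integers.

29, 39, 51, 65, 81, 99, 107, 115

29 —HB5→ 5^2 + 4 —bump→ 6^2 + 4 = 40 —(−1)→ 39
39 —HB6→ 6^2 + 3 —bump→ 7^2 + 3 = 52 —(−1)→ 51
51 —HB7→ 7^2 + 2 —bump→ 8^2 + 2 = 66 —(−1)→ 65
65 —HB8→ 8^2 + 1 —bump→ 9^2 + 1 = 82 —(−1)→ 81
81 —HB9→ 9^2 —bump→ 10^2 = 100 —(−1)→ 99
99 —HB10→ 9·10 + 9 —bump→ 9·11 + 9 = 108 —(−1)→ 107
107 —HB11→ 9·11 + 8 —bump→ 9·12 + 8 = 116 —(−1)→ 115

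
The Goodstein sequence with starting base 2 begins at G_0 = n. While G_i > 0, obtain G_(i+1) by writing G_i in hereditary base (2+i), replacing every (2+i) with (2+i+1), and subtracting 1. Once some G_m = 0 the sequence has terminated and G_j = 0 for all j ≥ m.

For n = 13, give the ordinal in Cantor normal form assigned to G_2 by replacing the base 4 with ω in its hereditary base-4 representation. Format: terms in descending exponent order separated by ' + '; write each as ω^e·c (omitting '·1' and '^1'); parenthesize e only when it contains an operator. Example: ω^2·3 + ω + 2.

13 —HB2→ 2^(2 + 1) + 2^2 + 1 —bump→ 3^(3 + 1) + 3^3 + 1 = 109 —(−1)→ 108
108 —HB3→ 3^(3 + 1) + 3^3 —bump→ 4^(4 + 1) + 4^4 = 1280 —(−1)→ 1279
1279 —HB4→ 4^(4 + 1) + 3·4^3 + 3·4^2 + 3·4 + 3 —bump→ 5^(5 + 1) + 3·5^3 + 3·5^2 + 3·5 + 3 = 16093 —(−1)→ 16092

ω^(ω + 1) + ω^3·3 + ω^2·3 + ω·3 + 3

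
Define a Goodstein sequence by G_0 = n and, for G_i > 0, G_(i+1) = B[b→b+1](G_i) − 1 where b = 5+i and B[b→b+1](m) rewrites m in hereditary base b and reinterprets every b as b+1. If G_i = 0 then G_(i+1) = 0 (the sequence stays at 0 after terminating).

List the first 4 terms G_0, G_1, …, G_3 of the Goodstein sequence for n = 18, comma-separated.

18, 20, 22, 24

(0) 18|_5 = 3·5 + 3 ↦ 3·6 + 3|_6 = 21 ⇒ 20
(1) 20|_6 = 3·6 + 2 ↦ 3·7 + 2|_7 = 23 ⇒ 22
(2) 22|_7 = 3·7 + 1 ↦ 3·8 + 1|_8 = 25 ⇒ 24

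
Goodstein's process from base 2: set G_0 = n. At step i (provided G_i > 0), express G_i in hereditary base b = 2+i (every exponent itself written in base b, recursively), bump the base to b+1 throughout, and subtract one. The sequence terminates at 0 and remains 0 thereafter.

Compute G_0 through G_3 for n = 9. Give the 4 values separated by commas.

9 —HB2→ 2^(2 + 1) + 1 —bump→ 3^(3 + 1) + 1 = 82 —(−1)→ 81
81 —HB3→ 3^(3 + 1) —bump→ 4^(4 + 1) = 1024 —(−1)→ 1023
1023 —HB4→ 3·4^4 + 3·4^3 + 3·4^2 + 3·4 + 3 —bump→ 3·5^5 + 3·5^3 + 3·5^2 + 3·5 + 3 = 9843 —(−1)→ 9842

9, 81, 1023, 9842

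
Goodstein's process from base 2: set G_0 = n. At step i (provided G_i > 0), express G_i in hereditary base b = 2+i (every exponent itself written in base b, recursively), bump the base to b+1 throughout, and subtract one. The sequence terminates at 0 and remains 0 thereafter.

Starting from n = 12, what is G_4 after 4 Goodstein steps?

(0) 12|_2 = 2^(2 + 1) + 2^2 ↦ 3^(3 + 1) + 3^3|_3 = 108 ⇒ 107
(1) 107|_3 = 3^(3 + 1) + 2·3^2 + 2·3 + 2 ↦ 4^(4 + 1) + 2·4^2 + 2·4 + 2|_4 = 1066 ⇒ 1065
(2) 1065|_4 = 4^(4 + 1) + 2·4^2 + 2·4 + 1 ↦ 5^(5 + 1) + 2·5^2 + 2·5 + 1|_5 = 15686 ⇒ 15685
(3) 15685|_5 = 5^(5 + 1) + 2·5^2 + 2·5 ↦ 6^(6 + 1) + 2·6^2 + 2·6|_6 = 280020 ⇒ 280019
(4) 280019|_6 = 6^(6 + 1) + 2·6^2 + 6 + 5 ↦ 7^(7 + 1) + 2·7^2 + 7 + 5|_7 = 5764911 ⇒ 5764910

280019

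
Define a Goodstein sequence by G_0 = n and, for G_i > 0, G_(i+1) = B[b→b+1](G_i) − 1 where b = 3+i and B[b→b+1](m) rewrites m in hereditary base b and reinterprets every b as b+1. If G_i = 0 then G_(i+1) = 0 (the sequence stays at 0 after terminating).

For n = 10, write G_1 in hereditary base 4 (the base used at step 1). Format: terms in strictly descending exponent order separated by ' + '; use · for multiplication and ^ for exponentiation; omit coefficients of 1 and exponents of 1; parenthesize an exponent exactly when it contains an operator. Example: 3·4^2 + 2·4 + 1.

(0) 10|_3 = 3^2 + 1 ↦ 4^2 + 1|_4 = 17 ⇒ 16
(1) 16|_4 = 4^2 ↦ 5^2|_5 = 25 ⇒ 24

4^2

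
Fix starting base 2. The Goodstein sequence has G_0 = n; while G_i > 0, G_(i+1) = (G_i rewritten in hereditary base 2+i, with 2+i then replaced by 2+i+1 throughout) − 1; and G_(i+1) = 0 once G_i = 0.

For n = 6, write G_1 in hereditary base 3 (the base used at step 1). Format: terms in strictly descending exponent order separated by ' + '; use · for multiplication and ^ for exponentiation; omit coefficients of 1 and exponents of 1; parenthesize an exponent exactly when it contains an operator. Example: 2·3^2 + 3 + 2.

G_0 = 6. HB_2(6) = 2^2 + 2. Bump = 30. G_1 = 29.
G_1 = 29. HB_3(29) = 3^3 + 2. Bump = 258. G_2 = 257.

3^3 + 2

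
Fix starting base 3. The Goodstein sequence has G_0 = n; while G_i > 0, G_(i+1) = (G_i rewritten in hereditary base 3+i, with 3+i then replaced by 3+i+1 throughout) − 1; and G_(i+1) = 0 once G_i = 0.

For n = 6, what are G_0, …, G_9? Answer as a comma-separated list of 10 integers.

6, 7, 7, 7, 7, 7, 6, 5, 4, 3

base 3: 6 = 2·3; at 4: 2·4 = 8; next = 7
base 4: 7 = 4 + 3; at 5: 5 + 3 = 8; next = 7
base 5: 7 = 5 + 2; at 6: 6 + 2 = 8; next = 7
base 6: 7 = 6 + 1; at 7: 7 + 1 = 8; next = 7
base 7: 7 = 7; at 8: 8 = 8; next = 7
base 8: 7 = 7; at 9: 7 = 7; next = 6
base 9: 6 = 6; at 10: 6 = 6; next = 5
base 10: 5 = 5; at 11: 5 = 5; next = 4
base 11: 4 = 4; at 12: 4 = 4; next = 3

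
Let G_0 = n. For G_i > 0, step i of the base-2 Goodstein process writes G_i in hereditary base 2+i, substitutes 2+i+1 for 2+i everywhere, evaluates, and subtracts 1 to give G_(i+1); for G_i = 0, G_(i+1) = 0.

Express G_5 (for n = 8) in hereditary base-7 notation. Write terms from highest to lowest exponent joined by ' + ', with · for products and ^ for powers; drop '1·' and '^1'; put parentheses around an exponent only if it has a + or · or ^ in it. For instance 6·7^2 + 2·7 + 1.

2·7^7 + 2·7^2 + 7 + 4

step 0: 8 = 2^(2 + 1); sub 3 for 2: 3^(3 + 1); = 81; G_1 = 81−1 = 80
step 1: 80 = 2·3^3 + 2·3^2 + 2·3 + 2; sub 4 for 3: 2·4^4 + 2·4^2 + 2·4 + 2; = 554; G_2 = 554−1 = 553
step 2: 553 = 2·4^4 + 2·4^2 + 2·4 + 1; sub 5 for 4: 2·5^5 + 2·5^2 + 2·5 + 1; = 6311; G_3 = 6311−1 = 6310
step 3: 6310 = 2·5^5 + 2·5^2 + 2·5; sub 6 for 5: 2·6^6 + 2·6^2 + 2·6; = 93396; G_4 = 93396−1 = 93395
step 4: 93395 = 2·6^6 + 2·6^2 + 6 + 5; sub 7 for 6: 2·7^7 + 2·7^2 + 7 + 5; = 1647196; G_5 = 1647196−1 = 1647195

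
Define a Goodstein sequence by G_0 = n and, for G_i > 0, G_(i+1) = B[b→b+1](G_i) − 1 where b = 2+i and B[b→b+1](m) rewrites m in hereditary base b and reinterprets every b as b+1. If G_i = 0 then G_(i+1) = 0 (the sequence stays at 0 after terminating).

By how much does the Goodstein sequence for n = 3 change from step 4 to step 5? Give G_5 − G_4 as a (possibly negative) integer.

-1

base 2: 3 = 2 + 1; at 3: 3 + 1 = 4; next = 3
base 3: 3 = 3; at 4: 4 = 4; next = 3
base 4: 3 = 3; at 5: 3 = 3; next = 2
base 5: 2 = 2; at 6: 2 = 2; next = 1
base 6: 1 = 1; at 7: 1 = 1; next = 0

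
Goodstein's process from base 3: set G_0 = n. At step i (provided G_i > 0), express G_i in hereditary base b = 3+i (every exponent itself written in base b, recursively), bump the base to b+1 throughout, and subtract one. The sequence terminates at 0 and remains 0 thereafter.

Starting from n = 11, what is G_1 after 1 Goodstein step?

step 0: 11 = 3^2 + 2; sub 4 for 3: 4^2 + 2; = 18; G_1 = 18−1 = 17
step 1: 17 = 4^2 + 1; sub 5 for 4: 5^2 + 1; = 26; G_2 = 26−1 = 25

17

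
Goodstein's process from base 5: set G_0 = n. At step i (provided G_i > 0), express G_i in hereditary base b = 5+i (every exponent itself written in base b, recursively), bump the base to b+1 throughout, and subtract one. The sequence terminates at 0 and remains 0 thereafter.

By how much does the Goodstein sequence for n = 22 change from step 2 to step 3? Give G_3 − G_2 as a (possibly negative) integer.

3

G_0 = 22. HB_5(22) = 4·5 + 2. Bump = 26. G_1 = 25.
G_1 = 25. HB_6(25) = 4·6 + 1. Bump = 29. G_2 = 28.
G_2 = 28. HB_7(28) = 4·7. Bump = 32. G_3 = 31.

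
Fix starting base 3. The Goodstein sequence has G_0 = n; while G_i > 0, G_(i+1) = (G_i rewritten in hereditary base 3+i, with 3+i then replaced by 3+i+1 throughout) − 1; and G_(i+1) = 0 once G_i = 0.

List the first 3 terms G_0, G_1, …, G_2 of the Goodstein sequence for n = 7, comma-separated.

[0] 7 ≡ 2·3 + 1 (base 3). Lift 4: 9. −1: 8.
[1] 8 ≡ 2·4 (base 4). Lift 5: 10. −1: 9.

7, 8, 9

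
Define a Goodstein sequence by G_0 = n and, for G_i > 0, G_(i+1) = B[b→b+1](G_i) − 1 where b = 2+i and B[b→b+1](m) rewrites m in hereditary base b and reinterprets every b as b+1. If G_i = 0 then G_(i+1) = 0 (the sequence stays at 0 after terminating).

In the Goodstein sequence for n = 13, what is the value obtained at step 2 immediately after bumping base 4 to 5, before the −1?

16093

i=0: 13 = 2^(2 + 1) + 2^2 + 1 (b=2); 2→3: 3^(3 + 1) + 3^3 + 1 = 109; 109−1 = 108
i=1: 108 = 3^(3 + 1) + 3^3 (b=3); 3→4: 4^(4 + 1) + 4^4 = 1280; 1280−1 = 1279
i=2: 1279 = 4^(4 + 1) + 3·4^3 + 3·4^2 + 3·4 + 3 (b=4); 4→5: 5^(5 + 1) + 3·5^3 + 3·5^2 + 3·5 + 3 = 16093; 16093−1 = 16092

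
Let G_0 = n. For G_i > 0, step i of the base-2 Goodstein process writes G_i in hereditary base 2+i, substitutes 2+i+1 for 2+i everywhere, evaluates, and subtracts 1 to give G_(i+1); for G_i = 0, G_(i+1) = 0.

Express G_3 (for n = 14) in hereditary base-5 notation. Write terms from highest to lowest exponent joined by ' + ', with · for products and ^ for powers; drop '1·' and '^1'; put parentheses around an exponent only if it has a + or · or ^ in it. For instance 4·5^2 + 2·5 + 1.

base 2: 14 = 2^(2 + 1) + 2^2 + 2; at 3: 3^(3 + 1) + 3^3 + 3 = 111; next = 110
base 3: 110 = 3^(3 + 1) + 3^3 + 2; at 4: 4^(4 + 1) + 4^4 + 2 = 1282; next = 1281
base 4: 1281 = 4^(4 + 1) + 4^4 + 1; at 5: 5^(5 + 1) + 5^5 + 1 = 18751; next = 18750
base 5: 18750 = 5^(5 + 1) + 5^5; at 6: 6^(6 + 1) + 6^6 = 326592; next = 326591

5^(5 + 1) + 5^5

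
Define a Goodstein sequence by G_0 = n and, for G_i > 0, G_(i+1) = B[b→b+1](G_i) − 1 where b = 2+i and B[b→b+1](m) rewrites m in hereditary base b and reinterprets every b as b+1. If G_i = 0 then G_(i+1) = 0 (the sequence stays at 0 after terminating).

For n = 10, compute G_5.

4215754

[0] 10 ≡ 2^(2 + 1) + 2 (base 2). Lift 3: 84. −1: 83.
[1] 83 ≡ 3^(3 + 1) + 2 (base 3). Lift 4: 1026. −1: 1025.
[2] 1025 ≡ 4^(4 + 1) + 1 (base 4). Lift 5: 15626. −1: 15625.
[3] 15625 ≡ 5^(5 + 1) (base 5). Lift 6: 279936. −1: 279935.
[4] 279935 ≡ 5·6^6 + 5·6^5 + 5·6^4 + 5·6^3 + 5·6^2 + 5·6 + 5 (base 6). Lift 7: 4215755. −1: 4215754.
[5] 4215754 ≡ 5·7^7 + 5·7^5 + 5·7^4 + 5·7^3 + 5·7^2 + 5·7 + 4 (base 7). Lift 8: 84073324. −1: 84073323.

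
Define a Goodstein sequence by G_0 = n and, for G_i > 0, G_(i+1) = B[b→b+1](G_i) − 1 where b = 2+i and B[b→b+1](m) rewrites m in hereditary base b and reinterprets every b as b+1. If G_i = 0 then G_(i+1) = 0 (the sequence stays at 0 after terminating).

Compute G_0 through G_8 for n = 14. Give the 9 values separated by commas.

14, 110, 1281, 18750, 326591, 5862840, 134404971, 3487116548, 100000555551

step 0: 14 = 2^(2 + 1) + 2^2 + 2; sub 3 for 2: 3^(3 + 1) + 3^3 + 3; = 111; G_1 = 111−1 = 110
step 1: 110 = 3^(3 + 1) + 3^3 + 2; sub 4 for 3: 4^(4 + 1) + 4^4 + 2; = 1282; G_2 = 1282−1 = 1281
step 2: 1281 = 4^(4 + 1) + 4^4 + 1; sub 5 for 4: 5^(5 + 1) + 5^5 + 1; = 18751; G_3 = 18751−1 = 18750
step 3: 18750 = 5^(5 + 1) + 5^5; sub 6 for 5: 6^(6 + 1) + 6^6; = 326592; G_4 = 326592−1 = 326591
step 4: 326591 = 6^(6 + 1) + 5·6^5 + 5·6^4 + 5·6^3 + 5·6^2 + 5·6 + 5; sub 7 for 6: 7^(7 + 1) + 5·7^5 + 5·7^4 + 5·7^3 + 5·7^2 + 5·7 + 5; = 5862841; G_5 = 5862841−1 = 5862840
step 5: 5862840 = 7^(7 + 1) + 5·7^5 + 5·7^4 + 5·7^3 + 5·7^2 + 5·7 + 4; sub 8 for 7: 8^(8 + 1) + 5·8^5 + 5·8^4 + 5·8^3 + 5·8^2 + 5·8 + 4; = 134404972; G_6 = 134404972−1 = 134404971
step 6: 134404971 = 8^(8 + 1) + 5·8^5 + 5·8^4 + 5·8^3 + 5·8^2 + 5·8 + 3; sub 9 for 8: 9^(9 + 1) + 5·9^5 + 5·9^4 + 5·9^3 + 5·9^2 + 5·9 + 3; = 3487116549; G_7 = 3487116549−1 = 3487116548
step 7: 3487116548 = 9^(9 + 1) + 5·9^5 + 5·9^4 + 5·9^3 + 5·9^2 + 5·9 + 2; sub 10 for 9: 10^(10 + 1) + 5·10^5 + 5·10^4 + 5·10^3 + 5·10^2 + 5·10 + 2; = 100000555552; G_8 = 100000555552−1 = 100000555551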